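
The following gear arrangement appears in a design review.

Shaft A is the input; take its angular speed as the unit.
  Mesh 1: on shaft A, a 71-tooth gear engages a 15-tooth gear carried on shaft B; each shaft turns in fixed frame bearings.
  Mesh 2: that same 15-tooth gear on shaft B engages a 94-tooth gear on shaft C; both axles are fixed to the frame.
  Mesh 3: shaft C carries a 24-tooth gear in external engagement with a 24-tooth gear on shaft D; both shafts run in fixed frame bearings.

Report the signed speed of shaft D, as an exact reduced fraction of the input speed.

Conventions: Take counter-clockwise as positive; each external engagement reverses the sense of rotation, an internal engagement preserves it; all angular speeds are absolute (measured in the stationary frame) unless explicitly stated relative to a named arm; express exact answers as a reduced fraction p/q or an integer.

-71/94

3-mesh fixed-axis compound train (all bearings frame-fixed)
mesh 1 [71T→15T]: |ω|/ω_in = 1×71/15 = 71/15, sense flips to −
mesh 2 [15T→94T]: |ω|/ω_in = (71/15)×15/94 = 71/94, sense flips to +
mesh 3 [24T→24T]: |ω|/ω_in = (71/94)×24/24 = 71/94, sense flips to −
signed output speed (× input speed) = -71/94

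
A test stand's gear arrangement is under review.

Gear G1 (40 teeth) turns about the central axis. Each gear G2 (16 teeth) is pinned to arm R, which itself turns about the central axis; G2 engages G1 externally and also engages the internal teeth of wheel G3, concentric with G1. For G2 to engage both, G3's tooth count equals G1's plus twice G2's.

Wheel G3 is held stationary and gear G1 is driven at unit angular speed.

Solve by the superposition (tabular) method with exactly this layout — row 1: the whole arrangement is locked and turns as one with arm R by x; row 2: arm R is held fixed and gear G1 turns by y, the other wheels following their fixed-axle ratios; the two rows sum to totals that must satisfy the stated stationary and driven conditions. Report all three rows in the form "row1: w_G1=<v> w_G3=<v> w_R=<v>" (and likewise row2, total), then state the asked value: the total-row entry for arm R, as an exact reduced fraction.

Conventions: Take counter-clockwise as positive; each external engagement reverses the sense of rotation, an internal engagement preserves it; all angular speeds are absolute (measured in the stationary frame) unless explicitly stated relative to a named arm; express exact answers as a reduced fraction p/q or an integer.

row1: w_G1=5/14 w_G3=5/14 w_R=5/14
row2: w_G1=9/14 w_G3=-5/14 w_R=0
total: w_G1=1 w_G3=0 w_R=5/14
asked value: 5/14

topology: planetary set — G1 40T / G2 16T / G3 72T, arm = carrier (Willis)
superposition row 1 [locked train]: every member turns x
row 2 (arm held, sun turns y): ω_ring = −(40/72)·y, ω_arm = 0
boundary: total ω_ring = x − (40/72)·y = 0 and total ω_sun = x + y = 1  ⇒  y = 9/14, x = 5/14
row 2 ring = −(40/72)·9/14 = -5/14
totals (row 1 + row 2): sun 5/14 + 9/14 = 1, ring 5/14 + (-5/14) = 0, arm 5/14 + 0 = 5/14
asked cell (total, arm) = 5/14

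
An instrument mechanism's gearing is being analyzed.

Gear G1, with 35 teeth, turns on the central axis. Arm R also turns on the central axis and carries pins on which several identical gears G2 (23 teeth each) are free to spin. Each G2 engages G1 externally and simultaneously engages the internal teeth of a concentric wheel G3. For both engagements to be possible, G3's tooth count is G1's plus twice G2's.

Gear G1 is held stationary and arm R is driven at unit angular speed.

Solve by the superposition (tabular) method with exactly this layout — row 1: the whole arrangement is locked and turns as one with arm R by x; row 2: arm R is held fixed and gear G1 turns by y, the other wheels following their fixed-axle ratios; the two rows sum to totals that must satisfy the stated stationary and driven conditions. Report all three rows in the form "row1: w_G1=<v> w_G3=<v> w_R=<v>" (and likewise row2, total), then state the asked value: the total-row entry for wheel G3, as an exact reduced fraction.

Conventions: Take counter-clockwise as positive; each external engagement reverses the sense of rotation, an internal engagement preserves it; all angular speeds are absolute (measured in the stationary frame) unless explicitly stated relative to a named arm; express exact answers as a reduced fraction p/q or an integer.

planetary set (35T centre, 23T on arm, 81T internal) — Willis relation
row 1 — lock + rotate with arm: ω_sun = ω_ring = ω_arm = x
row 2 (arm held, sun turns y): ω_ring = −(35/81)·y, ω_arm = 0
boundary: total ω_sun = x + y = 0 and total ω_arm = x = 1  ⇒  y = -1, x = 1
row 2 ring = −(35/81)·(-1) = 35/81
totals (row 1 + row 2): sun 1 + (-1) = 0, ring 1 + 35/81 = 116/81, arm 1 + 0 = 1
asked cell (total, ring) = 116/81

row1: w_G1=1 w_G3=1 w_R=1
row2: w_G1=-1 w_G3=35/81 w_R=0
total: w_G1=0 w_G3=116/81 w_R=1
asked value: 116/81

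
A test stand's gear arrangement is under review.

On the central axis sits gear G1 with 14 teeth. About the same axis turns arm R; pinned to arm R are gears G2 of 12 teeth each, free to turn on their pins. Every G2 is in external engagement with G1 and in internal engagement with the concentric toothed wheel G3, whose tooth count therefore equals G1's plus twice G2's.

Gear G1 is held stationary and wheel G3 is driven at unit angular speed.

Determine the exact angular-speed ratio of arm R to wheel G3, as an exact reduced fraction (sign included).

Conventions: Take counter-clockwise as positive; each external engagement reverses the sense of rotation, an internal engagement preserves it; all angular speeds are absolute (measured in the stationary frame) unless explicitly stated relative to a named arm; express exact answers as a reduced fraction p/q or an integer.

19/26

recognized (axles ride arm R): planetary set, 14/12/38 teeth
ring teeth: 14 + 2·12 = 38
14(ω_sun−ω_arm) = −38(ω_ring−ω_arm),  ω_sun = 0, ω_ring = 1
14(0−ω_arm) = −38(1−ω_arm)  ⇒  52·ω_arm = 38  ⇒  ω_arm = 19/26
ω_out/ω_in = 19/26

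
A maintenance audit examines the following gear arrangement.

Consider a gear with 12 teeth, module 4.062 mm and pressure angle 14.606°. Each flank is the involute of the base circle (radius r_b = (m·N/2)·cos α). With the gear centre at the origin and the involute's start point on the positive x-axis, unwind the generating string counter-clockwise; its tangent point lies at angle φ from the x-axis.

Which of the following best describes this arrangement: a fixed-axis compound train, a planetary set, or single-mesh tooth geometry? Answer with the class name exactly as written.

class = single-mesh tooth geometry [base-circle involute, m = 4.062, 12T]
classification: single-mesh tooth geometry

single-mesh tooth geometry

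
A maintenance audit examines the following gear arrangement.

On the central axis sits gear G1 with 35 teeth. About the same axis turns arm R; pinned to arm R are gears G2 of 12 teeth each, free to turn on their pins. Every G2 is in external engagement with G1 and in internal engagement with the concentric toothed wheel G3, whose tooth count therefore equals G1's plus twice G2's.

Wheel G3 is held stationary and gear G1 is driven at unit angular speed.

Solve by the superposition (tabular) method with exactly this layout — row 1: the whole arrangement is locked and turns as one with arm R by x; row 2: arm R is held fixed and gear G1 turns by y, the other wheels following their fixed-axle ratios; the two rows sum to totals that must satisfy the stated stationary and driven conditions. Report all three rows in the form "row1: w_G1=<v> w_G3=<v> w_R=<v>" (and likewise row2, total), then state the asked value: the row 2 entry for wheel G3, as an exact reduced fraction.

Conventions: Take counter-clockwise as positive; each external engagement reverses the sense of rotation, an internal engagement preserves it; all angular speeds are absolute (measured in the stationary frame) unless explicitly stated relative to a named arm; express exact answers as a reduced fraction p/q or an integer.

planetary set (35T centre, 12T on arm, 59T internal) — Willis relation
row 1: whole set turns with the arm by x
row 2: sun turns y, ring = −(35/59)·y, arm 0
boundary: total ω_ring = x − (35/59)·y = 0 and total ω_sun = x + y = 1  ⇒  y = 59/94, x = 35/94
row 2 ring = −(35/59)·59/94 = -35/94
totals (row 1 + row 2): sun 35/94 + 59/94 = 1, ring 35/94 + (-35/94) = 0, arm 35/94 + 0 = 35/94
asked cell (row2, ring) = -35/94

row1: w_G1=35/94 w_G3=35/94 w_R=35/94
row2: w_G1=59/94 w_G3=-35/94 w_R=0
total: w_G1=1 w_G3=0 w_R=35/94
asked value: -35/94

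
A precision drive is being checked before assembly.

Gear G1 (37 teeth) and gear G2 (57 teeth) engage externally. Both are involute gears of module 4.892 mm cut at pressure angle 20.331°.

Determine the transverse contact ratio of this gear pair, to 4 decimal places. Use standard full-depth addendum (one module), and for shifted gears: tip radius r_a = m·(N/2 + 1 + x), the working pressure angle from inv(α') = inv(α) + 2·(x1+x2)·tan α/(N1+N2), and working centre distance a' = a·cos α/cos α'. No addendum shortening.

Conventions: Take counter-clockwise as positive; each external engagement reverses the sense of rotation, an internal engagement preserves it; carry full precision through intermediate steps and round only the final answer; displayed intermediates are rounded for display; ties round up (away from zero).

topology: single-mesh involute geometry — m = 4.892, 37T/57T pair
base radii: r_b1 = 84.863824, r_b2 = 130.736161
tip radii: r_a1 = 95.394000, r_a2 = 144.314000
no profile shift: α' = α, a' = a
action lengths: √(r_a1²−r_b1²) = 43.567725, √(r_a2²−r_b2²) = 61.111266
base pitch p_b = π·m·cos α = 14.411220
CR = (43.567725 + 61.111266 − 229.924000·sin 20.33100°)/14.411220 = 1.720430
contact ratio ≈ 1.7204

1.7204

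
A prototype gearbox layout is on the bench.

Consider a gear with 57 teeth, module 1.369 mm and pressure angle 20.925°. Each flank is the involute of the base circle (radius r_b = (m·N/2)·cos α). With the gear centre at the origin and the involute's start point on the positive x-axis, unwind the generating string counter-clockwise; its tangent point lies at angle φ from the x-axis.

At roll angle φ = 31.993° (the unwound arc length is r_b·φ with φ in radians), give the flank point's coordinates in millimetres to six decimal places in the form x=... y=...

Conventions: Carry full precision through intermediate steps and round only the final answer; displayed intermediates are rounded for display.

class = single-mesh tooth geometry [base-circle involute, m = 1.369, 57T]
pitch radius r_p = m·N/2 = 1.369·57/2 = 39.016500
base radius r_b = r_p·cos α = 39.016500·cos 20.925° = 36.443312
roll angle φ = 31.993° = 0.55838319 rad
x = r_b·(cos φ + φ·sin φ) = 41.689436
y = r_b·(sin φ − φ·cos φ) = 2.049707

x=41.689436 y=2.049707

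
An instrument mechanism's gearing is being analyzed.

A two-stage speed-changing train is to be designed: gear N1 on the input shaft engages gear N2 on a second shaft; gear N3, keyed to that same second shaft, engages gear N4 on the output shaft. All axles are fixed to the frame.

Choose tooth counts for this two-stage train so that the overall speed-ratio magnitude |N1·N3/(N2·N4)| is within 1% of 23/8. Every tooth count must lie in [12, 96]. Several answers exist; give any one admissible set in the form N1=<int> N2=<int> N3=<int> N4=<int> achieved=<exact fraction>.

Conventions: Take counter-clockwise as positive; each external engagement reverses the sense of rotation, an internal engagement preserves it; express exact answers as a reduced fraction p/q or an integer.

N1=18 N2=12 N3=23 N4=12 achieved=23/8

topology: fixed-axis compound train — 2 stages, target 23/8
target = 23/8 in lowest terms: an exact hit needs N1·N3 = k·23 and N2·N4 = k·8 for one integer k, every count in [12, 96]; additionally prefer no 1:1 stage (N1 ≠ N2, N3 ≠ N4)
k = 1…17: no 1:1-free in-range split of k·23 and k·8 into factor pairs; take k = 18
k = 18: N1·N3 = 414 = 18·23, N2·N4 = 144 = 12·12
achieved = 18·23/(12·12) = 23/8; |achieved − target| = 0 ≤ 23/800 ✓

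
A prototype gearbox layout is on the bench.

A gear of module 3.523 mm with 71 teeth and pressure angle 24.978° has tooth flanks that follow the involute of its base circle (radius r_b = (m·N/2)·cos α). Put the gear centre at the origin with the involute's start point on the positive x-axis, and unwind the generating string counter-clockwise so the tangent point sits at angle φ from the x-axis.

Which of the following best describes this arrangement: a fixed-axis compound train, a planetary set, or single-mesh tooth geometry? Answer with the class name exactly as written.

single-mesh tooth geometry

topology: single-mesh involute geometry — m = 3.523, N = 71
classification: single-mesh tooth geometry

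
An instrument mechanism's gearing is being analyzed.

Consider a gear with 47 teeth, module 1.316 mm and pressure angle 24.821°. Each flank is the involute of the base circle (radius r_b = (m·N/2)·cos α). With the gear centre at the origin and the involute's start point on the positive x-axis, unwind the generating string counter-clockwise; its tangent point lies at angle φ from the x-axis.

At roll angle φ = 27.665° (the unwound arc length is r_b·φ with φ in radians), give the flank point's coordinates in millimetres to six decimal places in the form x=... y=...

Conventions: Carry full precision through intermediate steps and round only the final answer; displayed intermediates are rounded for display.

x=31.152934 y=1.028900

single-mesh involute tooth geometry (47T wheel at module 1.316)
pitch radius r_p = m·N/2 = 1.316·47/2 = 30.926000
base radius r_b = r_p·cos α = 30.926000·cos 24.821° = 28.069170
roll angle φ = 27.665° = 0.48284534 rad
x = r_b·(cos φ + φ·sin φ) = 31.152934
y = r_b·(sin φ − φ·cos φ) = 1.028900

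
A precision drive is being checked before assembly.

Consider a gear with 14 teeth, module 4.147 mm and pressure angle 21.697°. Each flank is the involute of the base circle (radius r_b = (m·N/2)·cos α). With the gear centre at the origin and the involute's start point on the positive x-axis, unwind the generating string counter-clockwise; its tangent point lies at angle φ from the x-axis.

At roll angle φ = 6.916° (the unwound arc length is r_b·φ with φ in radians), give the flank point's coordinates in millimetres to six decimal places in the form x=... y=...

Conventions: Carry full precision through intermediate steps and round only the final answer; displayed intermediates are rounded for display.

topology: single-mesh involute geometry — m = 4.147, N = 14
pitch radius r_p = m·N/2 = 4.147·14/2 = 29.029000
base radius r_b = r_p·cos α = 29.029000·cos 21.697° = 26.972351
roll angle φ = 6.916° = 0.12070697 rad
x = r_b·(cos φ + φ·sin φ) = 27.168132
y = r_b·(sin φ − φ·cos φ) = 0.015789

x=27.168132 y=0.015789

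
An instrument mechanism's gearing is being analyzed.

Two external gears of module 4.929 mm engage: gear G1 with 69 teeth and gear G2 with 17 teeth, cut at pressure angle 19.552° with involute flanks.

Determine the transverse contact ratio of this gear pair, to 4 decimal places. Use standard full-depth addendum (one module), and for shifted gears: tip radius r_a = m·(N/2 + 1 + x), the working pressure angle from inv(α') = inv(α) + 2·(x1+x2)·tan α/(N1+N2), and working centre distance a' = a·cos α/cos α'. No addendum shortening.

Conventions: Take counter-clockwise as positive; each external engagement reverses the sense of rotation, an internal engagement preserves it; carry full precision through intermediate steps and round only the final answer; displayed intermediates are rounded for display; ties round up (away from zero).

1.6809

class = single-mesh tooth geometry [involute pair 69T × 17T, m = 4.929]
base radii: r_b1 = 160.245073, r_b2 = 39.480670
tip radii: r_a1 = 174.979500, r_a2 = 46.825500
no profile shift: α' = α, a' = a
action lengths: √(r_a1²−r_b1²) = 70.280451, √(r_a2²−r_b2²) = 25.177453
base pitch p_b = π·m·cos α = 14.592022
CR = (70.280451 + 25.177453 − 211.947000·sin 19.55200°)/14.592022 = 1.680867
contact ratio ≈ 1.6809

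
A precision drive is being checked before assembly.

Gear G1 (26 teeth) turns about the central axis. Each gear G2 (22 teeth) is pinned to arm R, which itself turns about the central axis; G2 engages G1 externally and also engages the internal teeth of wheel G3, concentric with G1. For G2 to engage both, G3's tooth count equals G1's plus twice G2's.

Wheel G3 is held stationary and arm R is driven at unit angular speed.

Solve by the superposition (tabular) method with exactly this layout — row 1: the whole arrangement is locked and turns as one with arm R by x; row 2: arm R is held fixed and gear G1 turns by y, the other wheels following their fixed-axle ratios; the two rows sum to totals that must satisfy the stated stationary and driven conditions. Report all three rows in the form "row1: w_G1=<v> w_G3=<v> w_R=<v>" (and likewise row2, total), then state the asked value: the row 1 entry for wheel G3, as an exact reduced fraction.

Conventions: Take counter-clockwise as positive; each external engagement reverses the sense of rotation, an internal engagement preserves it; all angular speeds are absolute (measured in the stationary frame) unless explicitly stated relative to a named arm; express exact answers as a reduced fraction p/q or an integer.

class = planetary set [G3 = 26+2·22 = 70; Willis about the carrier]
row 1 (train locked, turned with arm): all members turn x
row 2 — arm fixed, fixed-axis ratios: sun y, ring −(26/70)·y, arm 0
boundary: total ω_ring = x − (26/70)·y = 0 and total ω_arm = x = 1  ⇒  y = 35/13, x = 1
row 2 ring = −(26/70)·35/13 = -1
totals (row 1 + row 2): sun 1 + 35/13 = 48/13, ring 1 + (-1) = 0, arm 1 + 0 = 1
asked cell (row1, ring) = 1

row1: w_G1=1 w_G3=1 w_R=1
row2: w_G1=35/13 w_G3=-1 w_R=0
total: w_G1=48/13 w_G3=0 w_R=1
asked value: 1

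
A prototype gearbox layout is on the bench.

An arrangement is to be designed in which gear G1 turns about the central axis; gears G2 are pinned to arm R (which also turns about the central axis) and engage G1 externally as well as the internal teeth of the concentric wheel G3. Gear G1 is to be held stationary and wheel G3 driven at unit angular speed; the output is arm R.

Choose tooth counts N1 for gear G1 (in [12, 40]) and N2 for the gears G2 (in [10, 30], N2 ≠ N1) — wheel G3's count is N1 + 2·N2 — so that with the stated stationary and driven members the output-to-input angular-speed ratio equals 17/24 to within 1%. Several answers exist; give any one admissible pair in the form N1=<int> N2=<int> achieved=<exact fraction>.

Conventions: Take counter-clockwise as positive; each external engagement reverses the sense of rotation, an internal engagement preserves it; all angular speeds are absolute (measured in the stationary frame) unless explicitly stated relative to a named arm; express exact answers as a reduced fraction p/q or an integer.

topology: planetary set — design target 17/24, arm = carrier (Willis)
Willis with ω_sun = 0: ω_arm/ω_ring = N3/(N1+N3); set equal to 17/24  ⇒  N3/N1 = (17/24)/(1 − 17/24) = 17/7
N3 = N1 + 2·N2  ⇒  N2/N1 = (N3/N1 − 1)/2 = (17/7 − 1)/2 = 5/7
smallest multiple with N1 ≥ 12 and N2 ≥ 10: k = 2  ⇒  N1 = 2·7 = 14, N2 = 2·5 = 10 (N1 ≤ 40, N2 ≤ 30, N2 ≠ N1 ✓), N3 = 14 + 2·10 = 34
check: N3/(N1+N3) with N1 = 14, N3 = 34 gives 17/24; |achieved − target| = 0 ≤ 17/2400 ✓

N1=14 N2=10 achieved=17/24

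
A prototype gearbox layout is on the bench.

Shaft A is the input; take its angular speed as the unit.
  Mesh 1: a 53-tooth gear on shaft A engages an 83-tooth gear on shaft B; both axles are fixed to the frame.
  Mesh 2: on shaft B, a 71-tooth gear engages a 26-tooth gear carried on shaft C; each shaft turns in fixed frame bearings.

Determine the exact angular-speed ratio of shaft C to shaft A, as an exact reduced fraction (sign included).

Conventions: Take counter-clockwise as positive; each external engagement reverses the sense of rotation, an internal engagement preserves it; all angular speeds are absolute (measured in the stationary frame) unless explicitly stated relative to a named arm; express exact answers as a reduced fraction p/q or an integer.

3763/2158

class = fixed-axis compound train [2 meshes; 2 ratios multiply, 2 sense flips]
mesh 1 [53T→83T]: running ratio 53/83, sense −
mesh 2 [71T→26T]: running ratio 3763/2158, sense +
ω_out/ω_in = 3763/2158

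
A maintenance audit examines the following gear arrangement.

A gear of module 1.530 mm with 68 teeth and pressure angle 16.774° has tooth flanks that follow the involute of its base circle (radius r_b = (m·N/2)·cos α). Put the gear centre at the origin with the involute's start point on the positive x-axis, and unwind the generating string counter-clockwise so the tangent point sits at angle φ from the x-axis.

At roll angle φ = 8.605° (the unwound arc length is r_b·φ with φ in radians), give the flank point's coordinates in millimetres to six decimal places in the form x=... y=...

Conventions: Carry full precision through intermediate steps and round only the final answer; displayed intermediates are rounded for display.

class = single-mesh tooth geometry [base-circle involute, m = 1.530, 68T]
pitch radius r_p = m·N/2 = 1.530·68/2 = 52.020000
base radius r_b = r_p·cos α = 52.020000·cos 16.774° = 49.806578
roll angle φ = 8.605° = 0.15018558 rad
x = r_b·(cos φ + φ·sin φ) = 50.365126
y = r_b·(sin φ − φ·cos φ) = 0.056114

x=50.365126 y=0.056114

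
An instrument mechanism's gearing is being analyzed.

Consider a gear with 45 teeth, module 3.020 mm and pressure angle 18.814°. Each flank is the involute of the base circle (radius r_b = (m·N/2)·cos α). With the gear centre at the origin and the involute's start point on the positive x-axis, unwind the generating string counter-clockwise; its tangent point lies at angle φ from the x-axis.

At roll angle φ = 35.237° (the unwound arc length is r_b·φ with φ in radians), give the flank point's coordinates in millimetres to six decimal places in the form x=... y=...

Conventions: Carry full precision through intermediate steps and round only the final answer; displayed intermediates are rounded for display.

x=75.356928 y=4.801026

topology: single-mesh involute geometry — m = 3.020, N = 45
pitch radius r_p = m·N/2 = 3.020·45/2 = 67.950000
base radius r_b = r_p·cos α = 67.950000·cos 18.814° = 64.319465
roll angle φ = 35.237° = 0.61500167 rad
x = r_b·(cos φ + φ·sin φ) = 75.356928
y = r_b·(sin φ − φ·cos φ) = 4.801026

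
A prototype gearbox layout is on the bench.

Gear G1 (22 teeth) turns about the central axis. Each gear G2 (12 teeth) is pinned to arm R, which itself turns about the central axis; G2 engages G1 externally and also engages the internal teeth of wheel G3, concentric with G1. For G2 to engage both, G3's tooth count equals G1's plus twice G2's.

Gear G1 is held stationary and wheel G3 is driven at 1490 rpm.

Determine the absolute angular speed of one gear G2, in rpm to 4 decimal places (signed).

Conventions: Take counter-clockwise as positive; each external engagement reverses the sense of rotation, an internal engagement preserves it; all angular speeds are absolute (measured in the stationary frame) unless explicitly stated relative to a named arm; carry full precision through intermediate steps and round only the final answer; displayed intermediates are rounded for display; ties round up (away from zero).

+2855.8333 rpm

recognized (axles ride arm R): planetary set, 22/12/46 teeth
normalise by the input: solve with ω_ring = 1, then scale by 1490 rpm
ring teeth: 22 + 2·12 = 46
22(ω_sun−ω_arm) = −46(ω_ring−ω_arm),  ω_sun = 0, ω_ring = 1
22(0−ω_arm) = −46(1−ω_arm)  ⇒  68·ω_arm = 46  ⇒  ω_arm = 23/34
sun–planet mesh: 22·(0−23/34) = −12·(ω_p−ω_arm)  ⇒  ω_p−ω_arm = 253/204
ω_p = 23/34 + 253/204 = 23/12
scale: ω_p = 23/12 × 1490 rpm = +2855.8333 rpm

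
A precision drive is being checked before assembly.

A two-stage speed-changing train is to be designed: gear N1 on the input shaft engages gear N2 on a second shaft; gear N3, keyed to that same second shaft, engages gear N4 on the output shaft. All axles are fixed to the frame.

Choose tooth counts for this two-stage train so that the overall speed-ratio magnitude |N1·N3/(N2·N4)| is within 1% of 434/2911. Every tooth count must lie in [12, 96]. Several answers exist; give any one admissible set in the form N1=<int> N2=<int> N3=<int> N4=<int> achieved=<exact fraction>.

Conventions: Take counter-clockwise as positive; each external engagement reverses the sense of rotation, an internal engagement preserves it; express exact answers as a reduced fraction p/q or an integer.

N1=14 N2=41 N3=31 N4=71 achieved=434/2911

2-stage fixed-axis compound train for ratio 434/2911
target = 434/2911 in lowest terms: an exact hit needs N1·N3 = k·434 and N2·N4 = k·2911 for one integer k, every count in [12, 96]; additionally prefer no 1:1 stage (N1 ≠ N2, N3 ≠ N4)
k = 1: N1·N3 = 434 = 14·31, N2·N4 = 2911 = 41·71
achieved = 14·31/(41·71) = 434/2911; |achieved − target| = 0 ≤ 217/145550 ✓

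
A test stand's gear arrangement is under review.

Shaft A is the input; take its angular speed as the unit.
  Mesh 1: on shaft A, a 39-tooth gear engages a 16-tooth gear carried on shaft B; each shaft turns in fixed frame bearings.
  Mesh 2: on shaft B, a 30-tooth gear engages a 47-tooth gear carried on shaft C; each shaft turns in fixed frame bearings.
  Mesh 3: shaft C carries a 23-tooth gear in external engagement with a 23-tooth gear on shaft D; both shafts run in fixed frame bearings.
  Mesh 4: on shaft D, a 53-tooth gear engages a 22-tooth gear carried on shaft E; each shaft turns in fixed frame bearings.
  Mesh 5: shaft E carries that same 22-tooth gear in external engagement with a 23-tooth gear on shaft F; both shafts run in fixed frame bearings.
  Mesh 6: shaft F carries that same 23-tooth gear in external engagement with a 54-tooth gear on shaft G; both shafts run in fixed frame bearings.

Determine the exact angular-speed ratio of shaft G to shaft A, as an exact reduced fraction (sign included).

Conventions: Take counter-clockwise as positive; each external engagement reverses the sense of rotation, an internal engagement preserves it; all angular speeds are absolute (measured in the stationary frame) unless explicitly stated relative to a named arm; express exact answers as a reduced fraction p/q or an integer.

class = fixed-axis compound train [6 meshes; 6 ratios multiply, 6 sense flips]
mesh 1 [39T→16T]: running ratio 39/16, sense −
mesh 2 [30T→47T]: running ratio 585/376, sense +
mesh 3 [23T→23T]: running ratio 585/376, sense −
mesh 4 [53T→22T]: running ratio 31005/8272, sense +
mesh 5 [22T→23T]: running ratio 31005/8648, sense −
mesh 6 [23T→54T]: running ratio 3445/2256, sense +
ω_out/ω_in = 3445/2256

3445/2256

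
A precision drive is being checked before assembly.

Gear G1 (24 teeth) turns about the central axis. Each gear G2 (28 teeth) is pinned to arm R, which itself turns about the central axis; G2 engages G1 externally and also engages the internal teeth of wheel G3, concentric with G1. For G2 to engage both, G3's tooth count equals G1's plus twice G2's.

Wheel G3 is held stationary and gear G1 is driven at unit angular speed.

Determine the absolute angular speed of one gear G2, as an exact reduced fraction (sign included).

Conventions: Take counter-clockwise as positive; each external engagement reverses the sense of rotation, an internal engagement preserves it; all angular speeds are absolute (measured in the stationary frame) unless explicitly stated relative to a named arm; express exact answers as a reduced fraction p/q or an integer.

planetary set (24T centre, 28T on arm, 80T internal) — Willis relation
ring teeth: 24 + 2·28 = 80
24(ω_sun−ω_arm) = −80(ω_ring−ω_arm),  ω_ring = 0, ω_sun = 1
24(1−ω_arm) = −80(0−ω_arm)  ⇒  104·ω_arm = 24  ⇒  ω_arm = 3/13
sun–planet mesh: 24·(1−3/13) = −28·(ω_p−ω_arm)  ⇒  ω_p−ω_arm = -60/91
ω_p = 3/13 − 60/91 = -3/7
exact speed ratio = -3/7

-3/7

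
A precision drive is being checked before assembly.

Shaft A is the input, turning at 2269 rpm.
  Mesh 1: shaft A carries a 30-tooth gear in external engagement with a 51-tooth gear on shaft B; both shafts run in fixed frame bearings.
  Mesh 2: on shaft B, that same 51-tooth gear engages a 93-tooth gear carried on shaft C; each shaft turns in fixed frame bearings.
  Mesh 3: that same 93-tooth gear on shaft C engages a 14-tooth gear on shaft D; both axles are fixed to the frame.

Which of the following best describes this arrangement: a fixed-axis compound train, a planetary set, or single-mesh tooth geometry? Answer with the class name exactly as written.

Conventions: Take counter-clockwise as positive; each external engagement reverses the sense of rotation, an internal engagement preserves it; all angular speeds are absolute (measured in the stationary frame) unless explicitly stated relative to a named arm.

3-mesh fixed-axis compound train (all bearings frame-fixed)
classification: fixed-axis compound train

fixed-axis compound train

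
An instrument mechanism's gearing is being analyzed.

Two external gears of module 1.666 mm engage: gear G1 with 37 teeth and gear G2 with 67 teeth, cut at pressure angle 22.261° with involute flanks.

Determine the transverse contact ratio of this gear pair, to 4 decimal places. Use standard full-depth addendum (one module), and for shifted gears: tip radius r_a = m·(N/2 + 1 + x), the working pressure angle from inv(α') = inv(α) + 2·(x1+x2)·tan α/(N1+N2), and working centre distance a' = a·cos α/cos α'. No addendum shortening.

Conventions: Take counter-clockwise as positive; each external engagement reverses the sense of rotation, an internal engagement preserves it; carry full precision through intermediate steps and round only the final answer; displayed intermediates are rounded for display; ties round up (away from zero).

1.6403

topology: single-mesh involute geometry — m = 1.666, 37T/67T pair
base radii: r_b1 = 28.523843, r_b2 = 51.651283
tip radii: r_a1 = 32.487000, r_a2 = 57.477000
no profile shift: α' = α, a' = a
action lengths: √(r_a1²−r_b1²) = 15.549777, √(r_a2²−r_b2²) = 25.214093
base pitch p_b = π·m·cos α = 4.843800
CR = (15.549777 + 25.214093 − 86.632000·sin 22.26100°)/4.843800 = 1.640322
contact ratio ≈ 1.6403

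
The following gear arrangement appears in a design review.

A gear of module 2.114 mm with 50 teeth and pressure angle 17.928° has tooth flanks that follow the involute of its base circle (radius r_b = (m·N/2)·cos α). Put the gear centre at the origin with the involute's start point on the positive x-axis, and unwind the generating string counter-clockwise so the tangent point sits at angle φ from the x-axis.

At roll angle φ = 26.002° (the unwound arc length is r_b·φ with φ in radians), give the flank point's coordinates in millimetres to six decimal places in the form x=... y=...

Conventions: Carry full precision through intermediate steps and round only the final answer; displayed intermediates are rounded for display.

x=55.198299 y=1.534576

topology: single-mesh involute geometry — m = 2.114, N = 50
pitch radius r_p = m·N/2 = 2.114·50/2 = 52.850000
base radius r_b = r_p·cos α = 52.850000·cos 17.928° = 50.283820
roll angle φ = 26.002° = 0.45382051 rad
x = r_b·(cos φ + φ·sin φ) = 55.198299
y = r_b·(sin φ − φ·cos φ) = 1.534576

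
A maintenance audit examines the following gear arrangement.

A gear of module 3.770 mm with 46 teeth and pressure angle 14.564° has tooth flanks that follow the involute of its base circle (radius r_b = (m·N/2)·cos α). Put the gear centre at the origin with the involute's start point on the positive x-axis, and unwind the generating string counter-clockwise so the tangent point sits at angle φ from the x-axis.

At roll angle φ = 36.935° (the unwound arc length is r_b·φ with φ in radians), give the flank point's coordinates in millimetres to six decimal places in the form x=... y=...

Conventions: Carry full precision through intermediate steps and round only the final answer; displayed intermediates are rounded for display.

x=99.591163 y=7.187110

topology: single-mesh involute geometry — m = 3.770, N = 46
pitch radius r_p = m·N/2 = 3.770·46/2 = 86.710000
base radius r_b = r_p·cos α = 86.710000·cos 14.564° = 83.923779
roll angle φ = 36.935° = 0.64463736 rad
x = r_b·(cos φ + φ·sin φ) = 99.591163
y = r_b·(sin φ − φ·cos φ) = 7.187110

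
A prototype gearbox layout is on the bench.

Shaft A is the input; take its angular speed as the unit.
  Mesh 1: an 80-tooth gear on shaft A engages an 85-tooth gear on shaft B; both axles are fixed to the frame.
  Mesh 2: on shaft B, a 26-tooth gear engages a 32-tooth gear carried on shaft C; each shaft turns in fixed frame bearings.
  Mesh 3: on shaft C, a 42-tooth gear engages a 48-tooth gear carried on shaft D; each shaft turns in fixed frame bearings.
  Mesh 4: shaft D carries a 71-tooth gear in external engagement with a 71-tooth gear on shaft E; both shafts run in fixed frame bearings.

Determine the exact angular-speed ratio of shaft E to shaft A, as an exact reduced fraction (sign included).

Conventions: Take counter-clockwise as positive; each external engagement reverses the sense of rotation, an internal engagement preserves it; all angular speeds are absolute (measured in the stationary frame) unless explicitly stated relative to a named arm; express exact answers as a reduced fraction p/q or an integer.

class = fixed-axis compound train [4 meshes; 4 ratios multiply, 4 sense flips]
mesh 1 [80T→85T]: running ratio 16/17, sense −
mesh 2 [26T→32T]: running ratio 13/17, sense +
mesh 3 [42T→48T]: running ratio 91/136, sense −
mesh 4 [71T→71T]: running ratio 91/136, sense +
ω_out/ω_in = 91/136

91/136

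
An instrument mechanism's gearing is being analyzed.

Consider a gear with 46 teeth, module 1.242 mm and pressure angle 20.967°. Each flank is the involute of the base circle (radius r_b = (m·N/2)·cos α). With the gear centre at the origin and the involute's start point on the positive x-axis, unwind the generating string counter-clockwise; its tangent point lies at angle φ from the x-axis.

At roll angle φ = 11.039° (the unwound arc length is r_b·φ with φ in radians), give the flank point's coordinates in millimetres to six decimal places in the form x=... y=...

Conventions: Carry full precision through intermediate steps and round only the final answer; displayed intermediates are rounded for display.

class = single-mesh tooth geometry [base-circle involute, m = 1.242, 46T]
pitch radius r_p = m·N/2 = 1.242·46/2 = 28.566000
base radius r_b = r_p·cos α = 28.566000·cos 20.967° = 26.674550
roll angle φ = 11.039° = 0.19266690 rad
x = r_b·(cos φ + φ·sin φ) = 27.165052
y = r_b·(sin φ − φ·cos φ) = 0.063355

x=27.165052 y=0.063355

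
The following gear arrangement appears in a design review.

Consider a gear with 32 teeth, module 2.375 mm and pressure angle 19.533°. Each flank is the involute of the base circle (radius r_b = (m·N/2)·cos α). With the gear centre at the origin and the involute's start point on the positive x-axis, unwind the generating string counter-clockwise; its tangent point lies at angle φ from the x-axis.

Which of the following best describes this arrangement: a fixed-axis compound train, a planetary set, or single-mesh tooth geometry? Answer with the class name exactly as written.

topology: single-mesh involute geometry — m = 2.375, N = 32
classification: single-mesh tooth geometry

single-mesh tooth geometry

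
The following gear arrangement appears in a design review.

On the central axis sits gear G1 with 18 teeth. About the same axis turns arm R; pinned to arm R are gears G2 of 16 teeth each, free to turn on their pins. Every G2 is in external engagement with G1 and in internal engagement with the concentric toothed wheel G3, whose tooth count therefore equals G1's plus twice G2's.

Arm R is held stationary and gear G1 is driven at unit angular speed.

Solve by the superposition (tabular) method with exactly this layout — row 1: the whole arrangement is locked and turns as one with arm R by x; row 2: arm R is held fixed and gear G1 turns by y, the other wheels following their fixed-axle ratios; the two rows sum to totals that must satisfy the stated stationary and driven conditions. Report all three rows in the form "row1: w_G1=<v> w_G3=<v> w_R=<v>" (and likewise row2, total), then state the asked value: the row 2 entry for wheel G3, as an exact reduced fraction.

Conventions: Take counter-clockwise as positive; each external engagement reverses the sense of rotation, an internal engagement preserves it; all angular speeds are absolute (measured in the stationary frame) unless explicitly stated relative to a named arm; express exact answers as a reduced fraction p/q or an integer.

row1: w_G1=0 w_G3=0 w_R=0
row2: w_G1=1 w_G3=-9/25 w_R=0
total: w_G1=1 w_G3=-9/25 w_R=0
asked value: -9/25

recognized (axles ride arm R): planetary set, 18/16/50 teeth
row 1 (train locked, turned with arm): all members turn x
row 2: sun turns y, ring = −(18/50)·y, arm 0
boundary: total ω_arm = x = 0 and total ω_sun = x + y = 1  ⇒  y = 1, x = 0
row 2 ring = −(18/50)·1 = -9/25
totals (row 1 + row 2): sun 0 + 1 = 1, ring 0 + (-9/25) = -9/25, arm 0 + 0 = 0
asked cell (row2, ring) = -9/25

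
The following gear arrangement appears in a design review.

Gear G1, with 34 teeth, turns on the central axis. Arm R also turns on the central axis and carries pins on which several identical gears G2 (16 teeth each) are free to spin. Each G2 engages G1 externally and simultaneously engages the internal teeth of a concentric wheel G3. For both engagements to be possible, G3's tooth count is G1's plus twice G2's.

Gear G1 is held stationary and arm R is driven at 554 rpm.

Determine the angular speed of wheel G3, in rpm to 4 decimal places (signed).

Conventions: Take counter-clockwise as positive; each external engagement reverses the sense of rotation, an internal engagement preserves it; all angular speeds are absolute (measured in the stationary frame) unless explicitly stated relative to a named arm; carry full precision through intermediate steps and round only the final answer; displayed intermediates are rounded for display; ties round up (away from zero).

+839.3939 rpm

class = planetary set [G3 = 34+2·16 = 66; Willis about the carrier]
normalise by the input: solve with ω_arm = 1, then scale by 554 rpm
ring teeth: 34 + 2·16 = 66
34(ω_sun−ω_arm) = −66(ω_ring−ω_arm),  ω_sun = 0, ω_arm = 1
ω_ring = 1 − (34/66)(0−1) = 50/33
scale: ω_ring = 50/33 × 554 rpm = +839.3939 rpm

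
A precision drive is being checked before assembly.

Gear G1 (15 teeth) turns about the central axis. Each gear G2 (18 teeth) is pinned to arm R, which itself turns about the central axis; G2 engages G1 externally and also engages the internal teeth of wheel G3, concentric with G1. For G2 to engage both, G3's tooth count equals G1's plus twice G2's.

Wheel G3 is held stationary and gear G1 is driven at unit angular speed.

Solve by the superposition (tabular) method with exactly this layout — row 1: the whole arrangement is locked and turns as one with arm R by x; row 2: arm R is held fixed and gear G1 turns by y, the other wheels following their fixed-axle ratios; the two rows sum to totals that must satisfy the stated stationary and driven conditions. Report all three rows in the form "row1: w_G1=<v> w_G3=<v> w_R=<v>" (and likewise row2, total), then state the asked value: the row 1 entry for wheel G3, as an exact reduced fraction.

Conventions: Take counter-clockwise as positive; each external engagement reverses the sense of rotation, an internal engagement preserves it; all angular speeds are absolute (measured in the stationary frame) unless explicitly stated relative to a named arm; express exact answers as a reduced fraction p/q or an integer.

class = planetary set [G3 = 15+2·18 = 51; Willis about the carrier]
superposition row 1 [locked train]: every member turns x
row 2: sun turns y, ring = −(15/51)·y, arm 0
boundary: total ω_ring = x − (15/51)·y = 0 and total ω_sun = x + y = 1  ⇒  y = 17/22, x = 5/22
row 2 ring = −(15/51)·17/22 = -5/22
totals (row 1 + row 2): sun 5/22 + 17/22 = 1, ring 5/22 + (-5/22) = 0, arm 5/22 + 0 = 5/22
asked cell (row1, ring) = 5/22

row1: w_G1=5/22 w_G3=5/22 w_R=5/22
row2: w_G1=17/22 w_G3=-5/22 w_R=0
total: w_G1=1 w_G3=0 w_R=5/22
asked value: 5/22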